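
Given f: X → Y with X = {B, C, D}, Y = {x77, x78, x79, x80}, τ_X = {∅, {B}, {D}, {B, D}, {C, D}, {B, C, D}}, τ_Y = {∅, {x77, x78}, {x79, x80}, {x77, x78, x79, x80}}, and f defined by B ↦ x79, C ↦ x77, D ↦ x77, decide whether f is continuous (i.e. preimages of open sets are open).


f IS continuous.

Compute f^{-1}(U) for each U ∈ τ_Y:
  U = ∅: f^{-1}(U) = ∅ ∈ τ_X ✓.
  U = {x77, x78}: f^{-1}(U) = {C, D} ∈ τ_X ✓.
  U = {x79, x80}: f^{-1}(U) = {B} ∈ τ_X ✓.
  U = {x77, x78, x79, x80}: f^{-1}(U) = {B, C, D} ∈ τ_X ✓.
Every preimage lies in τ_X, so f IS continuous.


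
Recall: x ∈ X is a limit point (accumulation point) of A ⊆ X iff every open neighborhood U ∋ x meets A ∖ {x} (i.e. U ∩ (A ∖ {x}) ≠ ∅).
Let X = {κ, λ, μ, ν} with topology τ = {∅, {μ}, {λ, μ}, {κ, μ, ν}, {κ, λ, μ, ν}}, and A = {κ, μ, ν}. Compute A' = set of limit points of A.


A' = {κ, λ, ν}

For each x ∈ X, list the open sets U ∈ τ with x ∈ U, then check whether U ∩ (A ∖ {x}) ≠ ∅ for every such U.
  x = κ: opens ∋ x are {κ, μ, ν}, {κ, λ, μ, ν}; each meets A ∖ {κ}, so x IS a limit point.
  x = λ: opens ∋ x are {λ, μ}, {κ, λ, μ, ν}; each meets A ∖ {λ}, so x IS a limit point.
  x = μ: open {μ} ∋ x has {μ} ∩ (A ∖ {μ}) = ∅, so x is NOT a limit point.
  x = ν: opens ∋ x are {κ, μ, ν}, {κ, λ, μ, ν}; each meets A ∖ {ν}, so x IS a limit point.
Collecting: A' = {κ, λ, ν}.


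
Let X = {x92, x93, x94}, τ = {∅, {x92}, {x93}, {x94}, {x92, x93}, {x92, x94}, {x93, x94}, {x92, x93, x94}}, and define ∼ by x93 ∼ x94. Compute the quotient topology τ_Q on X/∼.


X/∼ = {[x92], [x93=x94]}; |τ_Q| = 4.

Equivalence classes: [x92], [x93=x94].
Quotient map π: X → X/∼ sends x92 ↦ [x92], x93 ↦ [x93=x94], x94 ↦ [x93=x94].
For each subset V ⊆ X/∼, compute π^{-1}(V) ⊆ X and check whether π^{-1}(V) ∈ τ. V is open in τ_Q iff π^{-1}(V) ∈ τ.
  V = {}: π^{-1}(V) = ∅ ∈ τ ✓.
  V = {[x92]}: π^{-1}(V) = {x92} ∈ τ ✓.
  V = {[x93=x94]}: π^{-1}(V) = {x93, x94} ∈ τ ✓.
  V = {[x92], [x93=x94]}: π^{-1}(V) = {x92, x93, x94} ∈ τ ✓.
Open sets in the quotient: τ_Q = {{}, {[x92]}, {[x93=x94]}, {[x92], [x93=x94]}} (4 elements).


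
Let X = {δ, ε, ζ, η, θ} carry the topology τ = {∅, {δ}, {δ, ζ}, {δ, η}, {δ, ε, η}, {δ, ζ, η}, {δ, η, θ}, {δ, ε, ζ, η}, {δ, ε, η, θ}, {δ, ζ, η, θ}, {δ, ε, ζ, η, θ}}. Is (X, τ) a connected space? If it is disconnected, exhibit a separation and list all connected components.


(X, τ) is connected.

Find clopen sets (U ∈ τ with X ∖ U ∈ τ):
  U = ∅, X ∖ U = {δ, ε, ζ, η, θ} — both open, so U is clopen.
  U = {δ, ε, ζ, η, θ}, X ∖ U = ∅ — both open, so U is clopen.
Only trivial clopens (∅ and X) exist, so (X, τ) is connected.
Compute connected components by grouping points that agree on all clopens:
  component: {δ, ε, ζ, η, θ}


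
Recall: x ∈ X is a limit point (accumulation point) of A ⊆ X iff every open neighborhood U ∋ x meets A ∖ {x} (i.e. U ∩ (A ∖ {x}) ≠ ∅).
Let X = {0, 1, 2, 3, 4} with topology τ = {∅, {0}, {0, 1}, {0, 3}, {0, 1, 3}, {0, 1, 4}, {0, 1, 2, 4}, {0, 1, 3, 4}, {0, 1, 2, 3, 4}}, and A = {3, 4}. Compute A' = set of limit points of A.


A' = {2}

For each x ∈ X, list the open sets U ∈ τ with x ∈ U, then check whether U ∩ (A ∖ {x}) ≠ ∅ for every such U.
  x = 0: open {0} ∋ x has {0} ∩ (A ∖ {0}) = ∅, so x is NOT a limit point.
  x = 1: open {0, 1} ∋ x has {0, 1} ∩ (A ∖ {1}) = ∅, so x is NOT a limit point.
  x = 2: opens ∋ x are {0, 1, 2, 4}, {0, 1, 2, 3, 4}; each meets A ∖ {2}, so x IS a limit point.
  x = 3: open {0, 3} ∋ x has {0, 3} ∩ (A ∖ {3}) = ∅, so x is NOT a limit point.
  x = 4: open {0, 1, 4} ∋ x has {0, 1, 4} ∩ (A ∖ {4}) = ∅, so x is NOT a limit point.
Collecting: A' = {2}.


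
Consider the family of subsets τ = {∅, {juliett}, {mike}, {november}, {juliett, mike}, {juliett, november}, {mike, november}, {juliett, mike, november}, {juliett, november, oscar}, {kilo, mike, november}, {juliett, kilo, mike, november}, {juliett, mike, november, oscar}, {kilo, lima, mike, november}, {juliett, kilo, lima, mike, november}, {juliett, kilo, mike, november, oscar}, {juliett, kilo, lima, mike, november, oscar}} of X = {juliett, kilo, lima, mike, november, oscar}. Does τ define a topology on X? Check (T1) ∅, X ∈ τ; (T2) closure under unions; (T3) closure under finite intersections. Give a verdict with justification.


τ IS a topology on X.

Axiom (T1): ∅ ∈ τ? Yes; X ∈ τ? Yes.
Axiom (T2/T3): check pairwise unions and intersections of members of τ.
All pairwise intersections and unions checked — each lies in τ. Therefore τ satisfies (T1), (T2), (T3): it IS a topology on X.


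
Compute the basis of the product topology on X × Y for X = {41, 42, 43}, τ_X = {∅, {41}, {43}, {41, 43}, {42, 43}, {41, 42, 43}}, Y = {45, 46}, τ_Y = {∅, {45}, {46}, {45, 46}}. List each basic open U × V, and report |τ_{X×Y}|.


Basis B = {∅ × ∅, {41} × {45}, {41} × {46}, {43} × {45}, {43} × {46}, {41} × {45, 46}, {41, 43} × {45}, {41, 43} × {46}, {42, 43} × {45}, {42, 43} × {46}, {43} × {45, 46}, {41, 42, 43} × {45}, {41, 42, 43} × {46}, {41, 43} × {45, 46}, {42, 43} × {45, 46}, {41, 42, 43} × {45, 46}}; |τ_{X×Y}| = 36.

Enumerate products U × V with U ∈ τ_X, V ∈ τ_Y (deduplicated):
  ∅ × ∅ = {} (∅)
  {41} × {45} = {(41,45)}
  {41} × {46} = {(41,46)}
  {43} × {45} = {(43,45)}
  {43} × {46} = {(43,46)}
  {41} × {45, 46} = {(41,45), (41,46)}
  {41, 43} × {45} = {(41,45), (43,45)}
  {41, 43} × {46} = {(41,46), (43,46)}
  {42, 43} × {45} = {(42,45), (43,45)}
  {42, 43} × {46} = {(42,46), (43,46)}
  {43} × {45, 46} = {(43,45), (43,46)}
  {41, 42, 43} × {45} = {(41,45), (42,45), (43,45)}
  {41, 42, 43} × {46} = {(41,46), (42,46), (43,46)}
  {41, 43} × {45, 46} = {(41,45), (41,46), (43,45), (43,46)}
  {42, 43} × {45, 46} = {(42,45), (42,46), (43,45), (43,46)}
  {41, 42, 43} × {45, 46} = {(41,45), (41,46), (42,45), (42,46), (43,45), (43,46)}
These 16 distinct sets form the basis B.
Close under arbitrary unions to get τ_{X×Y}; counting gives |τ_{X×Y}| = 36.


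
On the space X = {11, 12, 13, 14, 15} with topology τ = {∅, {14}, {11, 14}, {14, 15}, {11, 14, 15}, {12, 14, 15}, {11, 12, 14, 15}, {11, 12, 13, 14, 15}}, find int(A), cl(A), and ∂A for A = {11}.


int(A) = ∅, cl(A) = {11, 13}, ∂A = {11, 13}.

Closed sets in (X, τ) are complements of opens:
  closed(X, τ) = {∅, {13}, {11, 13}, {12, 13}, {11, 12, 13}, {12, 13, 15}, {11, 12, 13, 15}, {11, 12, 13, 14, 15}}.
int(A) = ⋃ {U ∈ τ : U ⊆ A}. Opens contained in A: ∅.
Taking the union of these: int(A) = ∅.
cl(A) = ⋂ {C closed : A ⊆ C}. Closed sets containing A: {11, 13}, {11, 12, 13}, {11, 12, 13, 15}, {11, 12, 13, 14, 15}.
Intersecting these: cl(A) = {11, 13}.
∂A = cl(A) ∖ int(A) = {11, 13} ∖ ∅ = {11, 13}.


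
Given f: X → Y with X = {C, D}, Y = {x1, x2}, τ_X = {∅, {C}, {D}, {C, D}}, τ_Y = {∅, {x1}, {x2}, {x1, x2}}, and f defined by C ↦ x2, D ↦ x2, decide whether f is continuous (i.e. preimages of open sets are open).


f IS continuous.

Compute f^{-1}(U) for each U ∈ τ_Y:
  U = ∅: f^{-1}(U) = ∅ ∈ τ_X ✓.
  U = {x1}: f^{-1}(U) = ∅ ∈ τ_X ✓.
  U = {x2}: f^{-1}(U) = {C, D} ∈ τ_X ✓.
  U = {x1, x2}: f^{-1}(U) = {C, D} ∈ τ_X ✓.
Every preimage lies in τ_X, so f IS continuous.


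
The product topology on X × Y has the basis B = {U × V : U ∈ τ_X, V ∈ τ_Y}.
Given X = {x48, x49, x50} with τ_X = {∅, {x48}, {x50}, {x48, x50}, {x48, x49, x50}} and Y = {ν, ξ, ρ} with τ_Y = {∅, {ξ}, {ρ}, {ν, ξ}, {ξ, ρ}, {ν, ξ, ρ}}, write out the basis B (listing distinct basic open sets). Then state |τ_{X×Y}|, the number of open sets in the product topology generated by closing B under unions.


Basis B = {∅ × ∅, {x48} × {ξ}, {x48} × {ρ}, {x50} × {ξ}, {x50} × {ρ}, {x48} × {ν, ξ}, {x48} × {ξ, ρ}, {x48, x50} × {ξ}, {x48, x50} × {ρ}, {x50} × {ν, ξ}, {x50} × {ξ, ρ}, {x48} × {ν, ξ, ρ}, {x48, x49, x50} × {ξ}, {x48, x49, x50} × {ρ}, {x50} × {ν, ξ, ρ}, {x48, x50} × {ν, ξ}, {x48, x50} × {ξ, ρ}, {x48, x50} × {ν, ξ, ρ}, {x48, x49, x50} × {ν, ξ}, {x48, x49, x50} × {ξ, ρ}, {x48, x49, x50} × {ν, ξ, ρ}}; |τ_{X×Y}| = 70.

Enumerate products U × V with U ∈ τ_X, V ∈ τ_Y (deduplicated):
  ∅ × ∅ = {} (∅)
  {x48} × {ξ} = {(x48,ξ)}
  {x48} × {ρ} = {(x48,ρ)}
  {x50} × {ξ} = {(x50,ξ)}
  {x50} × {ρ} = {(x50,ρ)}
  {x48} × {ν, ξ} = {(x48,ν), (x48,ξ)}
  {x48} × {ξ, ρ} = {(x48,ξ), (x48,ρ)}
  {x48, x50} × {ξ} = {(x48,ξ), (x50,ξ)}
  {x48, x50} × {ρ} = {(x48,ρ), (x50,ρ)}
  {x50} × {ν, ξ} = {(x50,ν), (x50,ξ)}
  {x50} × {ξ, ρ} = {(x50,ξ), (x50,ρ)}
  {x48} × {ν, ξ, ρ} = {(x48,ν), (x48,ξ), (x48,ρ)}
  {x48, x49, x50} × {ξ} = {(x48,ξ), (x49,ξ), (x50,ξ)}
  {x48, x49, x50} × {ρ} = {(x48,ρ), (x49,ρ), (x50,ρ)}
  {x50} × {ν, ξ, ρ} = {(x50,ν), (x50,ξ), (x50,ρ)}
  {x48, x50} × {ν, ξ} = {(x48,ν), (x48,ξ), (x50,ν), (x50,ξ)}
  {x48, x50} × {ξ, ρ} = {(x48,ξ), (x48,ρ), (x50,ξ), (x50,ρ)}
  {x48, x50} × {ν, ξ, ρ} = {(x48,ν), (x48,ξ), (x48,ρ), (x50,ν), (x50,ξ), (x50,ρ)}
  {x48, x49, x50} × {ν, ξ} = {(x48,ν), (x48,ξ), (x49,ν), (x49,ξ), (x50,ν), (x50,ξ)}
  {x48, x49, x50} × {ξ, ρ} = {(x48,ξ), (x48,ρ), (x49,ξ), (x49,ρ), (x50,ξ), (x50,ρ)}
  {x48, x49, x50} × {ν, ξ, ρ} = {(x48,ν), (x48,ξ), (x48,ρ), (x49,ν), (x49,ξ), (x49,ρ), (x50,ν), (x50,ξ), (x50,ρ)}
These 21 distinct sets form the basis B.
Close under arbitrary unions to get τ_{X×Y}; counting gives |τ_{X×Y}| = 70.


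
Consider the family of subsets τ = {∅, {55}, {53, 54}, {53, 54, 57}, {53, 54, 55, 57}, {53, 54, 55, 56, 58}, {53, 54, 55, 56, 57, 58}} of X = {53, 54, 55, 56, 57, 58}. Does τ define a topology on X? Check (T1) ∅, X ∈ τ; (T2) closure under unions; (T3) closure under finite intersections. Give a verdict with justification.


τ is NOT a topology on X.

Axiom (T1): ∅ ∈ τ? Yes; X ∈ τ? Yes.
Axiom (T2/T3): check pairwise unions and intersections of members of τ.
Counterexample for (T2): {55} ∪ {53, 54} = {53, 54, 55} ∉ τ. Therefore τ is NOT a topology.


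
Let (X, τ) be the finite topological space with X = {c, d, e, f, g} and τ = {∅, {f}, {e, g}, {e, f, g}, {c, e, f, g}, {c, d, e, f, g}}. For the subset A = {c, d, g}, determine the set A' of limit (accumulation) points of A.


A' = {c, d, e}

For each x ∈ X, list the open sets U ∈ τ with x ∈ U, then check whether U ∩ (A ∖ {x}) ≠ ∅ for every such U.
  x = c: opens ∋ x are {c, e, f, g}, {c, d, e, f, g}; each meets A ∖ {c}, so x IS a limit point.
  x = d: opens ∋ x are {c, d, e, f, g}; each meets A ∖ {d}, so x IS a limit point.
  x = e: opens ∋ x are {e, g}, {e, f, g}, {c, e, f, g}, {c, d, e, f, g}; each meets A ∖ {e}, so x IS a limit point.
  x = f: open {f} ∋ x has {f} ∩ (A ∖ {f}) = ∅, so x is NOT a limit point.
  x = g: open {e, g} ∋ x has {e, g} ∩ (A ∖ {g}) = ∅, so x is NOT a limit point.
Collecting: A' = {c, d, e}.


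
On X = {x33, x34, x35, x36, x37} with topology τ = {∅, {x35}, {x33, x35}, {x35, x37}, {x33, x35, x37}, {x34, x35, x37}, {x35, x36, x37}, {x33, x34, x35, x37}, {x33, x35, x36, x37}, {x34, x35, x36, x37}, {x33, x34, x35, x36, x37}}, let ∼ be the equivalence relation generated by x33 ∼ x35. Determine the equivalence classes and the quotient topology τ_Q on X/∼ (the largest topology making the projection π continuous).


X/∼ = {[x33=x35], [x34], [x36], [x37]}; |τ_Q| = 6.

Equivalence classes: [x33=x35], [x34], [x36], [x37].
Quotient map π: X → X/∼ sends x33 ↦ [x33=x35], x34 ↦ [x34], x35 ↦ [x33=x35], x36 ↦ [x36], x37 ↦ [x37].
For each subset V ⊆ X/∼, compute π^{-1}(V) ⊆ X and check whether π^{-1}(V) ∈ τ. V is open in τ_Q iff π^{-1}(V) ∈ τ.
  V = {}: π^{-1}(V) = ∅ ∈ τ ✓.
  V = {[x33=x35]}: π^{-1}(V) = {x33, x35} ∈ τ ✓.
  V = {[x34]}: π^{-1}(V) = {x34} ∉ τ ✗.
  V = {[x33=x35], [x34]}: π^{-1}(V) = {x33, x34, x35} ∉ τ ✗.
  V = {[x36]}: π^{-1}(V) = {x36} ∉ τ ✗.
  V = {[x33=x35], [x36]}: π^{-1}(V) = {x33, x35, x36} ∉ τ ✗.
  V = {[x34], [x36]}: π^{-1}(V) = {x34, x36} ∉ τ ✗.
  V = {[x33=x35], [x34], [x36]}: π^{-1}(V) = {x33, x34, x35, x36} ∉ τ ✗.
  V = {[x37]}: π^{-1}(V) = {x37} ∉ τ ✗.
  V = {[x33=x35], [x37]}: π^{-1}(V) = {x33, x35, x37} ∈ τ ✓.
  V = {[x34], [x37]}: π^{-1}(V) = {x34, x37} ∉ τ ✗.
  V = {[x33=x35], [x34], [x37]}: π^{-1}(V) = {x33, x34, x35, x37} ∈ τ ✓.
  V = {[x36], [x37]}: π^{-1}(V) = {x36, x37} ∉ τ ✗.
  V = {[x33=x35], [x36], [x37]}: π^{-1}(V) = {x33, x35, x36, x37} ∈ τ ✓.
  V = {[x34], [x36], [x37]}: π^{-1}(V) = {x34, x36, x37} ∉ τ ✗.
  V = {[x33=x35], [x34], [x36], [x37]}: π^{-1}(V) = {x33, x34, x35, x36, x37} ∈ τ ✓.
Open sets in the quotient: τ_Q = {{}, {[x33=x35]}, {[x33=x35], [x37]}, {[x33=x35], [x34], [x37]}, {[x33=x35], [x36], [x37]}, {[x33=x35], [x34], [x36], [x37]}} (6 elements).


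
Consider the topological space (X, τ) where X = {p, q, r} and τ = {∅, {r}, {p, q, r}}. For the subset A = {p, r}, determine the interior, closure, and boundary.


int(A) = {r}, cl(A) = {p, q, r}, ∂A = {p, q}.

Closed sets in (X, τ) are complements of opens:
  closed(X, τ) = {∅, {p, q}, {p, q, r}}.
int(A) = ⋃ {U ∈ τ : U ⊆ A}. Opens contained in A: ∅, {r}.
Taking the union of these: int(A) = {r}.
cl(A) = ⋂ {C closed : A ⊆ C}. Closed sets containing A: {p, q, r}.
Intersecting these: cl(A) = {p, q, r}.
∂A = cl(A) ∖ int(A) = {p, q, r} ∖ {r} = {p, q}.


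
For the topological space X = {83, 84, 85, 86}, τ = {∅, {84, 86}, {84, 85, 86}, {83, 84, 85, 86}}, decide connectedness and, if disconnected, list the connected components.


(X, τ) is connected.

Find clopen sets (U ∈ τ with X ∖ U ∈ τ):
  U = ∅, X ∖ U = {83, 84, 85, 86} — both open, so U is clopen.
  U = {83, 84, 85, 86}, X ∖ U = ∅ — both open, so U is clopen.
Only trivial clopens (∅ and X) exist, so (X, τ) is connected.
Compute connected components by grouping points that agree on all clopens:
  component: {83, 84, 85, 86}


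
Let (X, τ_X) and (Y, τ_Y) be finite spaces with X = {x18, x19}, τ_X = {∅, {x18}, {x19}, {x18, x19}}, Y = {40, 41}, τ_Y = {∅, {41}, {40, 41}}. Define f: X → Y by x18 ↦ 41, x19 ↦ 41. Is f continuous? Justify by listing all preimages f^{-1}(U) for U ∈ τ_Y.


f IS continuous.

Compute f^{-1}(U) for each U ∈ τ_Y:
  U = ∅: f^{-1}(U) = ∅ ∈ τ_X ✓.
  U = {41}: f^{-1}(U) = {x18, x19} ∈ τ_X ✓.
  U = {40, 41}: f^{-1}(U) = {x18, x19} ∈ τ_X ✓.
Every preimage lies in τ_X, so f IS continuous.


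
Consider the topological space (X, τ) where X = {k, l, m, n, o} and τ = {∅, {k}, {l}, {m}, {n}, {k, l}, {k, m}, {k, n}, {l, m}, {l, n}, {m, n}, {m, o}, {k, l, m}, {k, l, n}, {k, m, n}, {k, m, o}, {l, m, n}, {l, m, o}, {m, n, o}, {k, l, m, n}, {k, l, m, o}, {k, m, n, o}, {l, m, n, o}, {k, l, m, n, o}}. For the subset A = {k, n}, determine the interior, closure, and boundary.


int(A) = {k, n}, cl(A) = {k, n}, ∂A = ∅.

Closed sets in (X, τ) are complements of opens:
  closed(X, τ) = {∅, {k}, {l}, {n}, {o}, {k, l}, {k, n}, {k, o}, {l, n}, {l, o}, {m, o}, {n, o}, {k, l, n}, {k, l, o}, {k, m, o}, {k, n, o}, {l, m, o}, {l, n, o}, {m, n, o}, {k, l, m, o}, {k, l, n, o}, {k, m, n, o}, {l, m, n, o}, {k, l, m, n, o}}.
int(A) = ⋃ {U ∈ τ : U ⊆ A}. Opens contained in A: ∅, {k}, {n}, {k, n}.
Taking the union of these: int(A) = {k, n}.
cl(A) = ⋂ {C closed : A ⊆ C}. Closed sets containing A: {k, n}, {k, l, n}, {k, n, o}, {k, l, n, o}, {k, m, n, o}, {k, l, m, n, o}.
Intersecting these: cl(A) = {k, n}.
∂A = cl(A) ∖ int(A) = {k, n} ∖ {k, n} = ∅.


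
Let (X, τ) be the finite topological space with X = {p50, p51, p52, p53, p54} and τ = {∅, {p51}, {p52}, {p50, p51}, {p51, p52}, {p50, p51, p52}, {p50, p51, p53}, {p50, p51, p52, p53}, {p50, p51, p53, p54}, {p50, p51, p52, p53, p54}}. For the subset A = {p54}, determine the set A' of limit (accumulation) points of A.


A' = ∅

For each x ∈ X, list the open sets U ∈ τ with x ∈ U, then check whether U ∩ (A ∖ {x}) ≠ ∅ for every such U.
  x = p50: open {p50, p51} ∋ x has {p50, p51} ∩ (A ∖ {p50}) = ∅, so x is NOT a limit point.
  x = p51: open {p51} ∋ x has {p51} ∩ (A ∖ {p51}) = ∅, so x is NOT a limit point.
  x = p52: open {p52} ∋ x has {p52} ∩ (A ∖ {p52}) = ∅, so x is NOT a limit point.
  x = p53: open {p50, p51, p53} ∋ x has {p50, p51, p53} ∩ (A ∖ {p53}) = ∅, so x is NOT a limit point.
  x = p54: open {p50, p51, p53, p54} ∋ x has {p50, p51, p53, p54} ∩ (A ∖ {p54}) = ∅, so x is NOT a limit point.
Collecting: A' = ∅.


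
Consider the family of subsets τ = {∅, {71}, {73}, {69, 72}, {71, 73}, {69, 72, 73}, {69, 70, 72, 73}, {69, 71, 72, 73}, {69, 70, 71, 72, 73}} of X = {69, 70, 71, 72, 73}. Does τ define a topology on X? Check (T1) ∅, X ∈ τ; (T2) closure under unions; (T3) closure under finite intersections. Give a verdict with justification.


τ is NOT a topology on X.

Axiom (T1): ∅ ∈ τ? Yes; X ∈ τ? Yes.
Axiom (T2/T3): check pairwise unions and intersections of members of τ.
Counterexample for (T2): {71} ∪ {69, 72} = {69, 71, 72} ∉ τ. Therefore τ is NOT a topology.


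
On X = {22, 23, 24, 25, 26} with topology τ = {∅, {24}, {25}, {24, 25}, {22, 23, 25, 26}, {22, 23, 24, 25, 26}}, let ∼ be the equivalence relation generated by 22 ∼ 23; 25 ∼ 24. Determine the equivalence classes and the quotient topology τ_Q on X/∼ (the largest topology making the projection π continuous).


X/∼ = {[22=23], [24=25], [26]}; |τ_Q| = 3.

Equivalence classes: [22=23], [24=25], [26].
Quotient map π: X → X/∼ sends 22 ↦ [22=23], 23 ↦ [22=23], 24 ↦ [24=25], 25 ↦ [24=25], 26 ↦ [26].
For each subset V ⊆ X/∼, compute π^{-1}(V) ⊆ X and check whether π^{-1}(V) ∈ τ. V is open in τ_Q iff π^{-1}(V) ∈ τ.
  V = {}: π^{-1}(V) = ∅ ∈ τ ✓.
  V = {[22=23]}: π^{-1}(V) = {22, 23} ∉ τ ✗.
  V = {[24=25]}: π^{-1}(V) = {24, 25} ∈ τ ✓.
  V = {[22=23], [24=25]}: π^{-1}(V) = {22, 23, 24, 25} ∉ τ ✗.
  V = {[26]}: π^{-1}(V) = {26} ∉ τ ✗.
  V = {[22=23], [26]}: π^{-1}(V) = {22, 23, 26} ∉ τ ✗.
  V = {[24=25], [26]}: π^{-1}(V) = {24, 25, 26} ∉ τ ✗.
  V = {[22=23], [24=25], [26]}: π^{-1}(V) = {22, 23, 24, 25, 26} ∈ τ ✓.
Open sets in the quotient: τ_Q = {{}, {[24=25]}, {[22=23], [24=25], [26]}} (3 elements).


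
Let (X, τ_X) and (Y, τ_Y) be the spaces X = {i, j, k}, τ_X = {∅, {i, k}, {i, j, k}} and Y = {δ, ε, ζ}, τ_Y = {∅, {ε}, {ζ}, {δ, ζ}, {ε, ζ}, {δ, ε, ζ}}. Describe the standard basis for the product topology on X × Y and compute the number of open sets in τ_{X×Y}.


Basis B = {∅ × ∅, {i, k} × {ε}, {i, k} × {ζ}, {i, j, k} × {ε}, {i, j, k} × {ζ}, {i, k} × {δ, ζ}, {i, k} × {ε, ζ}, {i, k} × {δ, ε, ζ}, {i, j, k} × {δ, ζ}, {i, j, k} × {ε, ζ}, {i, j, k} × {δ, ε, ζ}}; |τ_{X×Y}| = 18.

Enumerate products U × V with U ∈ τ_X, V ∈ τ_Y (deduplicated):
  ∅ × ∅ = {} (∅)
  {i, k} × {ε} = {(i,ε), (k,ε)}
  {i, k} × {ζ} = {(i,ζ), (k,ζ)}
  {i, j, k} × {ε} = {(i,ε), (j,ε), (k,ε)}
  {i, j, k} × {ζ} = {(i,ζ), (j,ζ), (k,ζ)}
  {i, k} × {δ, ζ} = {(i,δ), (i,ζ), (k,δ), (k,ζ)}
  {i, k} × {ε, ζ} = {(i,ε), (i,ζ), (k,ε), (k,ζ)}
  {i, k} × {δ, ε, ζ} = {(i,δ), (i,ε), (i,ζ), (k,δ), (k,ε), (k,ζ)}
  {i, j, k} × {δ, ζ} = {(i,δ), (i,ζ), (j,δ), (j,ζ), (k,δ), (k,ζ)}
  {i, j, k} × {ε, ζ} = {(i,ε), (i,ζ), (j,ε), (j,ζ), (k,ε), (k,ζ)}
  {i, j, k} × {δ, ε, ζ} = {(i,δ), (i,ε), (i,ζ), (j,δ), (j,ε), (j,ζ), (k,δ), (k,ε), (k,ζ)}
These 11 distinct sets form the basis B.
Close under arbitrary unions to get τ_{X×Y}; counting gives |τ_{X×Y}| = 18.


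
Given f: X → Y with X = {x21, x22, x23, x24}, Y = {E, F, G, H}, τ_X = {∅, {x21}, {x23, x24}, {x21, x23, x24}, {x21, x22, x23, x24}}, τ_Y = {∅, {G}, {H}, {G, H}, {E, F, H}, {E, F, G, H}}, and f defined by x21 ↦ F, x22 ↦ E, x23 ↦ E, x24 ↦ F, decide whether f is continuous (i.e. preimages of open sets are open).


f IS continuous.

Compute f^{-1}(U) for each U ∈ τ_Y:
  U = ∅: f^{-1}(U) = ∅ ∈ τ_X ✓.
  U = {G}: f^{-1}(U) = ∅ ∈ τ_X ✓.
  U = {H}: f^{-1}(U) = ∅ ∈ τ_X ✓.
  U = {G, H}: f^{-1}(U) = ∅ ∈ τ_X ✓.
  U = {E, F, H}: f^{-1}(U) = {x21, x22, x23, x24} ∈ τ_X ✓.
  U = {E, F, G, H}: f^{-1}(U) = {x21, x22, x23, x24} ∈ τ_X ✓.
Every preimage lies in τ_X, so f IS continuous.


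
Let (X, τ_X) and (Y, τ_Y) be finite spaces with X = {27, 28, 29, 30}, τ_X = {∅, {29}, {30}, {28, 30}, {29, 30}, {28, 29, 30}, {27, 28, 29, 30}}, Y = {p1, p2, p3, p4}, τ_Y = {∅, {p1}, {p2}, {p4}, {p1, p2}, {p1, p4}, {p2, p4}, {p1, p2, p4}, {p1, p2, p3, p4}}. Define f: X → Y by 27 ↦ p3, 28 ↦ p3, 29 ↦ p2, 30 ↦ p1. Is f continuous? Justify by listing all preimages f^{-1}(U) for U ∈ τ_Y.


f IS continuous.

Compute f^{-1}(U) for each U ∈ τ_Y:
  U = ∅: f^{-1}(U) = ∅ ∈ τ_X ✓.
  U = {p1}: f^{-1}(U) = {30} ∈ τ_X ✓.
  U = {p2}: f^{-1}(U) = {29} ∈ τ_X ✓.
  U = {p4}: f^{-1}(U) = ∅ ∈ τ_X ✓.
  U = {p1, p2}: f^{-1}(U) = {29, 30} ∈ τ_X ✓.
  U = {p1, p4}: f^{-1}(U) = {30} ∈ τ_X ✓.
  U = {p2, p4}: f^{-1}(U) = {29} ∈ τ_X ✓.
  U = {p1, p2, p4}: f^{-1}(U) = {29, 30} ∈ τ_X ✓.
  U = {p1, p2, p3, p4}: f^{-1}(U) = {27, 28, 29, 30} ∈ τ_X ✓.
Every preimage lies in τ_X, so f IS continuous.


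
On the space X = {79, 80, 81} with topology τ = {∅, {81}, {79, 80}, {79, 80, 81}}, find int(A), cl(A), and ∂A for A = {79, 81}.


int(A) = {81}, cl(A) = {79, 80, 81}, ∂A = {79, 80}.

Closed sets in (X, τ) are complements of opens:
  closed(X, τ) = {∅, {81}, {79, 80}, {79, 80, 81}}.
int(A) = ⋃ {U ∈ τ : U ⊆ A}. Opens contained in A: ∅, {81}.
Taking the union of these: int(A) = {81}.
cl(A) = ⋂ {C closed : A ⊆ C}. Closed sets containing A: {79, 80, 81}.
Intersecting these: cl(A) = {79, 80, 81}.
∂A = cl(A) ∖ int(A) = {79, 80, 81} ∖ {81} = {79, 80}.


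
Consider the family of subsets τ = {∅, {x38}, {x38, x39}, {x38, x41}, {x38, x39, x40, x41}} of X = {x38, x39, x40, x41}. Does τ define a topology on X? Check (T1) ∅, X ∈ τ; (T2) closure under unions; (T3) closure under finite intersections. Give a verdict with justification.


τ is NOT a topology on X.

Axiom (T1): ∅ ∈ τ? Yes; X ∈ τ? Yes.
Axiom (T2/T3): check pairwise unions and intersections of members of τ.
Counterexample for (T2): {x38, x39} ∪ {x38, x41} = {x38, x39, x41} ∉ τ. Therefore τ is NOT a topology.


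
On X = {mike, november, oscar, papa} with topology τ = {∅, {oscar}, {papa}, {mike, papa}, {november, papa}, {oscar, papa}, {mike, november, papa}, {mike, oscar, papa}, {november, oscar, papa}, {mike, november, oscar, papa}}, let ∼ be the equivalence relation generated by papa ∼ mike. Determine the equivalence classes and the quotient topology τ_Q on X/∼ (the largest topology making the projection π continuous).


X/∼ = {[mike=papa], [november], [oscar]}; |τ_Q| = 6.

Equivalence classes: [mike=papa], [november], [oscar].
Quotient map π: X → X/∼ sends mike ↦ [mike=papa], november ↦ [november], oscar ↦ [oscar], papa ↦ [mike=papa].
For each subset V ⊆ X/∼, compute π^{-1}(V) ⊆ X and check whether π^{-1}(V) ∈ τ. V is open in τ_Q iff π^{-1}(V) ∈ τ.
  V = {}: π^{-1}(V) = ∅ ∈ τ ✓.
  V = {[mike=papa]}: π^{-1}(V) = {mike, papa} ∈ τ ✓.
  V = {[november]}: π^{-1}(V) = {november} ∉ τ ✗.
  V = {[mike=papa], [november]}: π^{-1}(V) = {mike, november, papa} ∈ τ ✓.
  V = {[oscar]}: π^{-1}(V) = {oscar} ∈ τ ✓.
  V = {[mike=papa], [oscar]}: π^{-1}(V) = {mike, oscar, papa} ∈ τ ✓.
  V = {[november], [oscar]}: π^{-1}(V) = {november, oscar} ∉ τ ✗.
  V = {[mike=papa], [november], [oscar]}: π^{-1}(V) = {mike, november, oscar, papa} ∈ τ ✓.
Open sets in the quotient: τ_Q = {{}, {[mike=papa]}, {[mike=papa], [november]}, {[oscar]}, {[mike=papa], [oscar]}, {[mike=papa], [november], [oscar]}} (6 elements).


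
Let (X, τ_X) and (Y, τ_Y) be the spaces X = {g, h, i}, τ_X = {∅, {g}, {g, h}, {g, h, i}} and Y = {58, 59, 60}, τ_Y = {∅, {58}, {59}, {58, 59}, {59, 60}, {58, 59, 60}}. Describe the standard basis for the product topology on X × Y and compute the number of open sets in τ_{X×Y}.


Basis B = {∅ × ∅, {g} × {58}, {g} × {59}, {g} × {58, 59}, {g, h} × {58}, {g} × {59, 60}, {g, h} × {59}, {g} × {58, 59, 60}, {g, h, i} × {58}, {g, h, i} × {59}, {g, h} × {58, 59}, {g, h} × {59, 60}, {g, h} × {58, 59, 60}, {g, h, i} × {58, 59}, {g, h, i} × {59, 60}, {g, h, i} × {58, 59, 60}}; |τ_{X×Y}| = 40.

Enumerate products U × V with U ∈ τ_X, V ∈ τ_Y (deduplicated):
  ∅ × ∅ = {} (∅)
  {g} × {58} = {(g,58)}
  {g} × {59} = {(g,59)}
  {g} × {58, 59} = {(g,58), (g,59)}
  {g, h} × {58} = {(g,58), (h,58)}
  {g} × {59, 60} = {(g,59), (g,60)}
  {g, h} × {59} = {(g,59), (h,59)}
  {g} × {58, 59, 60} = {(g,58), (g,59), (g,60)}
  {g, h, i} × {58} = {(g,58), (h,58), (i,58)}
  {g, h, i} × {59} = {(g,59), (h,59), (i,59)}
  {g, h} × {58, 59} = {(g,58), (g,59), (h,58), (h,59)}
  {g, h} × {59, 60} = {(g,59), (g,60), (h,59), (h,60)}
  {g, h} × {58, 59, 60} = {(g,58), (g,59), (g,60), (h,58), (h,59), (h,60)}
  {g, h, i} × {58, 59} = {(g,58), (g,59), (h,58), (h,59), (i,58), (i,59)}
  {g, h, i} × {59, 60} = {(g,59), (g,60), (h,59), (h,60), (i,59), (i,60)}
  {g, h, i} × {58, 59, 60} = {(g,58), (g,59), (g,60), (h,58), (h,59), (h,60), (i,58), (i,59), (i,60)}
These 16 distinct sets form the basis B.
Close under arbitrary unions to get τ_{X×Y}; counting gives |τ_{X×Y}| = 40.


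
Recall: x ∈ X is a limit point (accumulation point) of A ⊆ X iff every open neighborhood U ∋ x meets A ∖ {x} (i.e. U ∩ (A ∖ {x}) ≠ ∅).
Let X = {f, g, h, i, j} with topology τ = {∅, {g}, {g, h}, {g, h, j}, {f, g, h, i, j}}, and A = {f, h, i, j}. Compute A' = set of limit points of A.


A' = {f, i, j}

For each x ∈ X, list the open sets U ∈ τ with x ∈ U, then check whether U ∩ (A ∖ {x}) ≠ ∅ for every such U.
  x = f: opens ∋ x are {f, g, h, i, j}; each meets A ∖ {f}, so x IS a limit point.
  x = g: open {g} ∋ x has {g} ∩ (A ∖ {g}) = ∅, so x is NOT a limit point.
  x = h: open {g, h} ∋ x has {g, h} ∩ (A ∖ {h}) = ∅, so x is NOT a limit point.
  x = i: opens ∋ x are {f, g, h, i, j}; each meets A ∖ {i}, so x IS a limit point.
  x = j: opens ∋ x are {g, h, j}, {f, g, h, i, j}; each meets A ∖ {j}, so x IS a limit point.
Collecting: A' = {f, i, j}.


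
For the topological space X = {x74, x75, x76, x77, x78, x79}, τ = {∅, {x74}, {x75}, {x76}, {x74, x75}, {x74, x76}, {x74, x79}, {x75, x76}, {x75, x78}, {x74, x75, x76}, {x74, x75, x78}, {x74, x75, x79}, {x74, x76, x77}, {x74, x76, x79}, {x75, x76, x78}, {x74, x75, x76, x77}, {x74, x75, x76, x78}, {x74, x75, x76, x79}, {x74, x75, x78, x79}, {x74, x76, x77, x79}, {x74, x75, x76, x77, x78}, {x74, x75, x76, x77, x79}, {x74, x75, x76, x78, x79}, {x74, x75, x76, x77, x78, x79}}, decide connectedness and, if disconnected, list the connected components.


(X, τ) is disconnected; components = [{x75, x78}, {x74, x76, x77, x79}].

Find clopen sets (U ∈ τ with X ∖ U ∈ τ):
  U = ∅, X ∖ U = {x74, x75, x76, x77, x78, x79} — both open, so U is clopen.
  U = {x75, x78}, X ∖ U = {x74, x76, x77, x79} — both open, so U is clopen.
  U = {x74, x76, x77, x79}, X ∖ U = {x75, x78} — both open, so U is clopen.
  U = {x74, x75, x76, x77, x78, x79}, X ∖ U = ∅ — both open, so U is clopen.
Nontrivial clopen(s) exist: e.g. {x75, x78}. So (X, τ) is disconnected.
Compute connected components by grouping points that agree on all clopens:
  component: {x75, x78}
  component: {x74, x76, x77, x79}


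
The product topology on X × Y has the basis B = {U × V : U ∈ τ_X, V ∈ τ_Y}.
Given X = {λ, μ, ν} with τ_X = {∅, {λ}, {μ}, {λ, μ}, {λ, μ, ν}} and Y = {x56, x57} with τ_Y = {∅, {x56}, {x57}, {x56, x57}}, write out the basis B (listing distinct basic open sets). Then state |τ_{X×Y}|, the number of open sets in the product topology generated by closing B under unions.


Basis B = {∅ × ∅, {λ} × {x56}, {λ} × {x57}, {μ} × {x56}, {μ} × {x57}, {λ} × {x56, x57}, {λ, μ} × {x56}, {λ, μ} × {x57}, {μ} × {x56, x57}, {λ, μ, ν} × {x56}, {λ, μ, ν} × {x57}, {λ, μ} × {x56, x57}, {λ, μ, ν} × {x56, x57}}; |τ_{X×Y}| = 25.

Enumerate products U × V with U ∈ τ_X, V ∈ τ_Y (deduplicated):
  ∅ × ∅ = {} (∅)
  {λ} × {x56} = {(λ,x56)}
  {λ} × {x57} = {(λ,x57)}
  {μ} × {x56} = {(μ,x56)}
  {μ} × {x57} = {(μ,x57)}
  {λ} × {x56, x57} = {(λ,x56), (λ,x57)}
  {λ, μ} × {x56} = {(λ,x56), (μ,x56)}
  {λ, μ} × {x57} = {(λ,x57), (μ,x57)}
  {μ} × {x56, x57} = {(μ,x56), (μ,x57)}
  {λ, μ, ν} × {x56} = {(λ,x56), (μ,x56), (ν,x56)}
  {λ, μ, ν} × {x57} = {(λ,x57), (μ,x57), (ν,x57)}
  {λ, μ} × {x56, x57} = {(λ,x56), (λ,x57), (μ,x56), (μ,x57)}
  {λ, μ, ν} × {x56, x57} = {(λ,x56), (λ,x57), (μ,x56), (μ,x57), (ν,x56), (ν,x57)}
These 13 distinct sets form the basis B.
Close under arbitrary unions to get τ_{X×Y}; counting gives |τ_{X×Y}| = 25.


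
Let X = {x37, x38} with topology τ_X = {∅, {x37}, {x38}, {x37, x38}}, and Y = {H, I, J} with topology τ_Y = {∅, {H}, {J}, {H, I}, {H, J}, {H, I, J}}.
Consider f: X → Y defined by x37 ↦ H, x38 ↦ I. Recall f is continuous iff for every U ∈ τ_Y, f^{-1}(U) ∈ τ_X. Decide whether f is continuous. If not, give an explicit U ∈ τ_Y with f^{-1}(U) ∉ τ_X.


f IS continuous.

Compute f^{-1}(U) for each U ∈ τ_Y:
  U = ∅: f^{-1}(U) = ∅ ∈ τ_X ✓.
  U = {H}: f^{-1}(U) = {x37} ∈ τ_X ✓.
  U = {J}: f^{-1}(U) = ∅ ∈ τ_X ✓.
  U = {H, I}: f^{-1}(U) = {x37, x38} ∈ τ_X ✓.
  U = {H, J}: f^{-1}(U) = {x37} ∈ τ_X ✓.
  U = {H, I, J}: f^{-1}(U) = {x37, x38} ∈ τ_X ✓.
Every preimage lies in τ_X, so f IS continuous.


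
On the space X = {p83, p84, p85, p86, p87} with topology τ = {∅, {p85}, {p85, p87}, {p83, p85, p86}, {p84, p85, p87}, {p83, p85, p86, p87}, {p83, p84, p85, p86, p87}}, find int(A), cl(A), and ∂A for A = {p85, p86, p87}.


int(A) = {p85, p87}, cl(A) = {p83, p84, p85, p86, p87}, ∂A = {p83, p84, p86}.

Closed sets in (X, τ) are complements of opens:
  closed(X, τ) = {∅, {p84}, {p83, p86}, {p84, p87}, {p83, p84, p86}, {p83, p84, p86, p87}, {p83, p84, p85, p86, p87}}.
int(A) = ⋃ {U ∈ τ : U ⊆ A}. Opens contained in A: ∅, {p85}, {p85, p87}.
Taking the union of these: int(A) = {p85, p87}.
cl(A) = ⋂ {C closed : A ⊆ C}. Closed sets containing A: {p83, p84, p85, p86, p87}.
Intersecting these: cl(A) = {p83, p84, p85, p86, p87}.
∂A = cl(A) ∖ int(A) = {p83, p84, p85, p86, p87} ∖ {p85, p87} = {p83, p84, p86}.


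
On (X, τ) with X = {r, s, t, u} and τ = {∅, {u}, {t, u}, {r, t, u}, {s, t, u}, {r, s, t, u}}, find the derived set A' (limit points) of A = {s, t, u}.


A' = {r, s, t}

For each x ∈ X, list the open sets U ∈ τ with x ∈ U, then check whether U ∩ (A ∖ {x}) ≠ ∅ for every such U.
  x = r: opens ∋ x are {r, t, u}, {r, s, t, u}; each meets A ∖ {r}, so x IS a limit point.
  x = s: opens ∋ x are {s, t, u}, {r, s, t, u}; each meets A ∖ {s}, so x IS a limit point.
  x = t: opens ∋ x are {t, u}, {r, t, u}, {s, t, u}, {r, s, t, u}; each meets A ∖ {t}, so x IS a limit point.
  x = u: open {u} ∋ x has {u} ∩ (A ∖ {u}) = ∅, so x is NOT a limit point.
Collecting: A' = {r, s, t}.


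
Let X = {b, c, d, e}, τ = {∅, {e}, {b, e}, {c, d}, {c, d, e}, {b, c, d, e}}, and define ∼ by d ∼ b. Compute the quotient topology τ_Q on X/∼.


X/∼ = {[b=d], [c], [e]}; |τ_Q| = 3.

Equivalence classes: [b=d], [c], [e].
Quotient map π: X → X/∼ sends b ↦ [b=d], c ↦ [c], d ↦ [b=d], e ↦ [e].
For each subset V ⊆ X/∼, compute π^{-1}(V) ⊆ X and check whether π^{-1}(V) ∈ τ. V is open in τ_Q iff π^{-1}(V) ∈ τ.
  V = {}: π^{-1}(V) = ∅ ∈ τ ✓.
  V = {[b=d]}: π^{-1}(V) = {b, d} ∉ τ ✗.
  V = {[c]}: π^{-1}(V) = {c} ∉ τ ✗.
  V = {[b=d], [c]}: π^{-1}(V) = {b, c, d} ∉ τ ✗.
  V = {[e]}: π^{-1}(V) = {e} ∈ τ ✓.
  V = {[b=d], [e]}: π^{-1}(V) = {b, d, e} ∉ τ ✗.
  V = {[c], [e]}: π^{-1}(V) = {c, e} ∉ τ ✗.
  V = {[b=d], [c], [e]}: π^{-1}(V) = {b, c, d, e} ∈ τ ✓.
Open sets in the quotient: τ_Q = {{}, {[e]}, {[b=d], [c], [e]}} (3 elements).


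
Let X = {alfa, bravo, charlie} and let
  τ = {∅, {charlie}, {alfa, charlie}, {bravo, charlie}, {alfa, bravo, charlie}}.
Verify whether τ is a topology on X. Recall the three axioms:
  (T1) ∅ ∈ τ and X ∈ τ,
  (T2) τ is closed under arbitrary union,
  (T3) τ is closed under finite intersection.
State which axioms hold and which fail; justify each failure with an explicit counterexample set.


τ IS a topology on X.

Axiom (T1): ∅ ∈ τ? Yes; X ∈ τ? Yes.
Axiom (T2/T3): check pairwise unions and intersections of members of τ.
All pairwise intersections and unions checked — each lies in τ. Therefore τ satisfies (T1), (T2), (T3): it IS a topology on X.


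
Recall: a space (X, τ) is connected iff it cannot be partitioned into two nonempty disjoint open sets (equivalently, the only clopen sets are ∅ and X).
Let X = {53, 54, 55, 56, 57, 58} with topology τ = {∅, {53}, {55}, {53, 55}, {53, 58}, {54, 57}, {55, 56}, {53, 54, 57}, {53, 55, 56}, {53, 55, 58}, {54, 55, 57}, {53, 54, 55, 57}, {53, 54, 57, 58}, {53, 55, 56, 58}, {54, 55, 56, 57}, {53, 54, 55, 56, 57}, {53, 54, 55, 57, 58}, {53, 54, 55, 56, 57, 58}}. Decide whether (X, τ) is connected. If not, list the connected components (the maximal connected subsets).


(X, τ) is disconnected; components = [{53, 58}, {54, 57}, {55, 56}].

Find clopen sets (U ∈ τ with X ∖ U ∈ τ):
  U = ∅, X ∖ U = {53, 54, 55, 56, 57, 58} — both open, so U is clopen.
  U = {53, 58}, X ∖ U = {54, 55, 56, 57} — both open, so U is clopen.
  U = {54, 57}, X ∖ U = {53, 55, 56, 58} — both open, so U is clopen.
  U = {55, 56}, X ∖ U = {53, 54, 57, 58} — both open, so U is clopen.
  U = {53, 54, 57, 58}, X ∖ U = {55, 56} — both open, so U is clopen.
  U = {53, 55, 56, 58}, X ∖ U = {54, 57} — both open, so U is clopen.
  U = {54, 55, 56, 57}, X ∖ U = {53, 58} — both open, so U is clopen.
  U = {53, 54, 55, 56, 57, 58}, X ∖ U = ∅ — both open, so U is clopen.
Nontrivial clopen(s) exist: e.g. {55, 56}. So (X, τ) is disconnected.
Compute connected components by grouping points that agree on all clopens:
  component: {53, 58}
  component: {54, 57}
  component: {55, 56}


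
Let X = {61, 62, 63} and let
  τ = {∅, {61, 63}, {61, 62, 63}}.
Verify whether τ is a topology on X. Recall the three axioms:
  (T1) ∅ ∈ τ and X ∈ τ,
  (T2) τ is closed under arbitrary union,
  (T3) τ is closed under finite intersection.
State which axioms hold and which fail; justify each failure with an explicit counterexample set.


τ IS a topology on X.

Axiom (T1): ∅ ∈ τ? Yes; X ∈ τ? Yes.
Axiom (T2/T3): check pairwise unions and intersections of members of τ.
All pairwise intersections and unions checked — each lies in τ. Therefore τ satisfies (T1), (T2), (T3): it IS a topology on X.


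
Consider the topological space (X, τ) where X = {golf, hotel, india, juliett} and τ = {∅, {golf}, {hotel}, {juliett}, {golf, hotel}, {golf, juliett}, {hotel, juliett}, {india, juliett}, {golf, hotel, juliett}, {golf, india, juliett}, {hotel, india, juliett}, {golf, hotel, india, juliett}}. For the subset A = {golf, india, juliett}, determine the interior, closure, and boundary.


int(A) = {golf, india, juliett}, cl(A) = {golf, india, juliett}, ∂A = ∅.

Closed sets in (X, τ) are complements of opens:
  closed(X, τ) = {∅, {golf}, {hotel}, {india}, {golf, hotel}, {golf, india}, {hotel, india}, {india, juliett}, {golf, hotel, india}, {golf, india, juliett}, {hotel, india, juliett}, {golf, hotel, india, juliett}}.
int(A) = ⋃ {U ∈ τ : U ⊆ A}. Opens contained in A: ∅, {golf}, {juliett}, {golf, juliett}, {india, juliett}, {golf, india, juliett}.
Taking the union of these: int(A) = {golf, india, juliett}.
cl(A) = ⋂ {C closed : A ⊆ C}. Closed sets containing A: {golf, india, juliett}, {golf, hotel, india, juliett}.
Intersecting these: cl(A) = {golf, india, juliett}.
∂A = cl(A) ∖ int(A) = {golf, india, juliett} ∖ {golf, india, juliett} = ∅.


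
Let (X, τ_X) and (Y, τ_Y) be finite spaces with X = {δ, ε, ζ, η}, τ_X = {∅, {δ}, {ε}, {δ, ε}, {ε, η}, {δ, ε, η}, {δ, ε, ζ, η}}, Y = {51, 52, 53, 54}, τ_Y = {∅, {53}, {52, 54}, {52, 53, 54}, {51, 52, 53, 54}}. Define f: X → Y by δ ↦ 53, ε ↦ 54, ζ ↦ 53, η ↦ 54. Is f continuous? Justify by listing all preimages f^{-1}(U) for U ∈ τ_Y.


f is NOT continuous.

Compute f^{-1}(U) for each U ∈ τ_Y:
  U = ∅: f^{-1}(U) = ∅ ∈ τ_X ✓.
  U = {53}: f^{-1}(U) = {δ, ζ} ∉ τ_X ✗.
  U = {52, 54}: f^{-1}(U) = {ε, η} ∈ τ_X ✓.
  U = {52, 53, 54}: f^{-1}(U) = {δ, ε, ζ, η} ∈ τ_X ✓.
  U = {51, 52, 53, 54}: f^{-1}(U) = {δ, ε, ζ, η} ∈ τ_X ✓.
Found U = {53} with f^{-1}(U) = {δ, ζ} not in τ_X. Therefore f is NOT continuous.


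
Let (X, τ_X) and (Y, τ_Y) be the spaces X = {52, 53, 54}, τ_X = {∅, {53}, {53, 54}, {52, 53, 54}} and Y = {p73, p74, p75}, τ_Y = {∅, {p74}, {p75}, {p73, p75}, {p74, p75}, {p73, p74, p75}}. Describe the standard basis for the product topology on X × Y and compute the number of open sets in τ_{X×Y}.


Basis B = {∅ × ∅, {53} × {p74}, {53} × {p75}, {53} × {p73, p75}, {53} × {p74, p75}, {53, 54} × {p74}, {53, 54} × {p75}, {52, 53, 54} × {p74}, {52, 53, 54} × {p75}, {53} × {p73, p74, p75}, {53, 54} × {p73, p75}, {53, 54} × {p74, p75}, {52, 53, 54} × {p73, p75}, {52, 53, 54} × {p74, p75}, {53, 54} × {p73, p74, p75}, {52, 53, 54} × {p73, p74, p75}}; |τ_{X×Y}| = 40.

Enumerate products U × V with U ∈ τ_X, V ∈ τ_Y (deduplicated):
  ∅ × ∅ = {} (∅)
  {53} × {p74} = {(53,p74)}
  {53} × {p75} = {(53,p75)}
  {53} × {p73, p75} = {(53,p73), (53,p75)}
  {53} × {p74, p75} = {(53,p74), (53,p75)}
  {53, 54} × {p74} = {(53,p74), (54,p74)}
  {53, 54} × {p75} = {(53,p75), (54,p75)}
  {52, 53, 54} × {p74} = {(52,p74), (53,p74), (54,p74)}
  {52, 53, 54} × {p75} = {(52,p75), (53,p75), (54,p75)}
  {53} × {p73, p74, p75} = {(53,p73), (53,p74), (53,p75)}
  {53, 54} × {p73, p75} = {(53,p73), (53,p75), (54,p73), (54,p75)}
  {53, 54} × {p74, p75} = {(53,p74), (53,p75), (54,p74), (54,p75)}
  {52, 53, 54} × {p73, p75} = {(52,p73), (52,p75), (53,p73), (53,p75), (54,p73), (54,p75)}
  {52, 53, 54} × {p74, p75} = {(52,p74), (52,p75), (53,p74), (53,p75), (54,p74), (54,p75)}
  {53, 54} × {p73, p74, p75} = {(53,p73), (53,p74), (53,p75), (54,p73), (54,p74), (54,p75)}
  {52, 53, 54} × {p73, p74, p75} = {(52,p73), (52,p74), (52,p75), (53,p73), (53,p74), (53,p75), (54,p73), (54,p74), (54,p75)}
These 16 distinct sets form the basis B.
Close under arbitrary unions to get τ_{X×Y}; counting gives |τ_{X×Y}| = 40.


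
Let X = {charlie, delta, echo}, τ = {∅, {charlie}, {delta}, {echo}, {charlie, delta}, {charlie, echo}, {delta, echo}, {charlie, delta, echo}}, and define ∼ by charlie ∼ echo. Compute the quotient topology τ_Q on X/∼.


X/∼ = {[charlie=echo], [delta]}; |τ_Q| = 4.

Equivalence classes: [charlie=echo], [delta].
Quotient map π: X → X/∼ sends charlie ↦ [charlie=echo], delta ↦ [delta], echo ↦ [charlie=echo].
For each subset V ⊆ X/∼, compute π^{-1}(V) ⊆ X and check whether π^{-1}(V) ∈ τ. V is open in τ_Q iff π^{-1}(V) ∈ τ.
  V = {}: π^{-1}(V) = ∅ ∈ τ ✓.
  V = {[charlie=echo]}: π^{-1}(V) = {charlie, echo} ∈ τ ✓.
  V = {[delta]}: π^{-1}(V) = {delta} ∈ τ ✓.
  V = {[charlie=echo], [delta]}: π^{-1}(V) = {charlie, delta, echo} ∈ τ ✓.
Open sets in the quotient: τ_Q = {{}, {[charlie=echo]}, {[delta]}, {[charlie=echo], [delta]}} (4 elements).
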